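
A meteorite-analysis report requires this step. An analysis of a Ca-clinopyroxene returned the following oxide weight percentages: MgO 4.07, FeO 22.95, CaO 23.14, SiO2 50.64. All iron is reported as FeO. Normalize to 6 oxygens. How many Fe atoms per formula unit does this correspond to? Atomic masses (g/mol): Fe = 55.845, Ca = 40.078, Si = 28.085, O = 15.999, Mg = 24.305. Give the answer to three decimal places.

4.07 wt% MgO ÷ 40.304 g/mol = 0.10098 mol, giving 0.10098 Mg and 0.10098 O.
22.95 wt% FeO ÷ 71.844 g/mol = 0.31944 mol, giving 0.31944 Fe and 0.31944 O.
23.14 wt% CaO ÷ 56.077 g/mol = 0.41265 mol, giving 0.41265 Ca and 0.41265 O.
50.64 wt% SiO2 ÷ 60.083 g/mol = 0.84283 mol, giving 0.84283 Si and 1.68566 O.
Oxygen sums to 2.51873; scaling by 6/2.51873 = 2.38215 puts the formula on 6 O.
Fe: 0.31944 × 2.38215 = 0.761 atoms per formula unit.

0.761 Fe apfu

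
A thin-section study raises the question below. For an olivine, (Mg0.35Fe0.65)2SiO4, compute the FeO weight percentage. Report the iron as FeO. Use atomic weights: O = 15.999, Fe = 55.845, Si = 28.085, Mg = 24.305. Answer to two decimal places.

Formula mass = 181.693 g/mol.
1.30 Fe → 1.3000 mol FeO per formula unit; M(FeO) = 71.844, so FeO mass = 93.397 g.
93.397/181.693 × 100 = 51.40 wt%.

51.40 wt%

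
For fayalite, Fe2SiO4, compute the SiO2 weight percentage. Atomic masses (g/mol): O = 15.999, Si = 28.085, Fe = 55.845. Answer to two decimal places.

29.49 wt%

M(Fe2SiO4) = 203.771 g/mol; M(SiO2) = 60.083 g/mol.
Moles SiO2 per formula unit = 1 Si ÷ 1 = 1.0000.
SiO2 fraction = (1.0000 × 60.083) / 203.771 = 60.083/203.771 = 0.2949.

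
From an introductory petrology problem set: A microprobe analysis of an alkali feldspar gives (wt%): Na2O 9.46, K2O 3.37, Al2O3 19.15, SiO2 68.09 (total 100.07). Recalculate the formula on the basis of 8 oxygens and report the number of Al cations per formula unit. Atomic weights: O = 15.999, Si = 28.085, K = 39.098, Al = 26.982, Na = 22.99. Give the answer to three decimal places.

9.46 wt% Na2O ÷ 61.979 g/mol = 0.15263 mol, giving 0.30526 Na and 0.15263 O.
3.37 wt% K2O ÷ 94.195 g/mol = 0.03578 mol, giving 0.07156 K and 0.03578 O.
19.15 wt% Al2O3 ÷ 101.961 g/mol = 0.18782 mol, giving 0.37564 Al and 0.56346 O.
68.09 wt% SiO2 ÷ 60.083 g/mol = 1.13327 mol, giving 1.13327 Si and 2.26654 O.
Oxygen sums to 3.01841; scaling by 8/3.01841 = 2.65040 puts the formula on 8 O.
Al: 0.37564 × 2.65040 = 0.996 atoms per formula unit.

0.996 Al apfu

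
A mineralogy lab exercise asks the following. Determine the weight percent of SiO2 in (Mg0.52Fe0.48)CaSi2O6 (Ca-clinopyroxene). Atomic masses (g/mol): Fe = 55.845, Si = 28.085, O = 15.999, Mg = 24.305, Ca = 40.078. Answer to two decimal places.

Molar mass of (Mg0.52Fe0.48)CaSi2O6 = 0.52×24.305 + 0.48×55.845 + 1×40.078 + 2×28.085 + 6×15.999 = 231.686 g/mol.
Each formula unit contains 2 Si, equivalent to 2/1 = 2.0000 mol SiO2.
M(SiO2) = 1×28.085 + 2×15.999 = 60.083 g/mol.
Mass of SiO2 per formula unit = 2.0000 × 60.083 = 120.166 g.
SiO2 wt% = 120.166 / 231.686 × 100 = 51.87%.

51.87 wt%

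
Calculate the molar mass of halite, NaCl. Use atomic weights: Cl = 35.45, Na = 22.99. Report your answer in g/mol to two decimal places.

Na: 1 × 22.99 = 22.9900
Cl: 1 × 35.45 = 35.4500
Summing the contributions gives the formula mass.

58.44 g/mol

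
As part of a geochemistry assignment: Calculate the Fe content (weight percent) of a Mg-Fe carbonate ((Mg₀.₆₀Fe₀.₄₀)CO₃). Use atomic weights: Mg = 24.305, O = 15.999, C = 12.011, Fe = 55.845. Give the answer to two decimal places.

Molar mass of (Mg₀.₆₀Fe₀.₄₀)CO₃: 0.60×24.305 + 0.40×55.845 + 1×12.011 + 3×15.999 = 96.929 g/mol.
Mass of Fe per formula unit: 0.40 × 55.845 = 22.338 g.
Weight fraction Fe = 22.338 / 96.929 = 0.2305.

23.05 weight percent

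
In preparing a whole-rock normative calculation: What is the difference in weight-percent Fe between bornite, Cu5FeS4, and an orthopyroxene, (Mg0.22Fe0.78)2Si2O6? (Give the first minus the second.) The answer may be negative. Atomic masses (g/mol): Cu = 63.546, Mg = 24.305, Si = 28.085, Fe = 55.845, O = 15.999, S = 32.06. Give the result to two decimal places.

Fe in Cu5FeS4: molar mass 501.815 g/mol; 1×55.845 = 55.845 g → 11.13 wt%.
Fe in (Mg0.22Fe0.78)2Si2O6: molar mass 249.976 g/mol; 1.56×55.845 = 87.118 g → 34.85 wt%.
Difference = 11.13 − 34.85 = -23.72 percentage points.

-23.72 percentage points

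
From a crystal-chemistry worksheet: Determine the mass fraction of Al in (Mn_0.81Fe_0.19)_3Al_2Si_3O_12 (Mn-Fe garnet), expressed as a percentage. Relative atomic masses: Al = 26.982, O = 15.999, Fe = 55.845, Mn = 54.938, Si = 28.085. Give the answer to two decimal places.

10.89 weight percent

Molar mass of (Mn_0.81Fe_0.19)_3Al_2Si_3O_12: 2.43·54.938 + 0.57·55.845 + 2·26.982 + 3·28.085 + 12·15.999 = 495.538 g/mol.
Mass of Al per formula unit: 2 × 26.982 = 53.964 g.
Weight fraction Al = 53.964 / 495.538 = 0.1089.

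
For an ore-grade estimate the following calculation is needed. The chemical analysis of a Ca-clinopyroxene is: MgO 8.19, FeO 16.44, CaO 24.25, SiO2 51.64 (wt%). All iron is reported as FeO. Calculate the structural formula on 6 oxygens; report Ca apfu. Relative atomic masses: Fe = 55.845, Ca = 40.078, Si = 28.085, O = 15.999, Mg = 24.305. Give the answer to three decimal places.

1.004 Ca apfu

8.19 wt% MgO ÷ 40.304 g/mol = 0.20321 mol, giving 0.20321 Mg and 0.20321 O.
16.44 wt% FeO ÷ 71.844 g/mol = 0.22883 mol, giving 0.22883 Fe and 0.22883 O.
24.25 wt% CaO ÷ 56.077 g/mol = 0.43244 mol, giving 0.43244 Ca and 0.43244 O.
51.64 wt% SiO2 ÷ 60.083 g/mol = 0.85948 mol, giving 0.85948 Si and 1.71896 O.
Oxygen sums to 2.58344; scaling by 6/2.58344 = 2.32248 puts the formula on 6 O.
Ca: 0.43244 × 2.32248 = 1.004 atoms per formula unit.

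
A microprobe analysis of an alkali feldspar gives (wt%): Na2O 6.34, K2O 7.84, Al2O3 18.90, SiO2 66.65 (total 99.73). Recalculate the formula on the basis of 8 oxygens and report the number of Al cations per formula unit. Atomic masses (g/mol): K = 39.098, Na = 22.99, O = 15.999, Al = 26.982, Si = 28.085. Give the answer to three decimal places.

1.002 Al apfu

Na2O (M=61.979): mol = 0.10229; Na = 0.20458, O = 0.10229.
K2O (M=94.195): mol = 0.08323; K = 0.16646, O = 0.08323.
Al2O3 (M=101.961): mol = 0.18536; Al = 0.37072, O = 0.55608.
SiO2 (M=60.083): mol = 1.10930; Si = 1.10930, O = 2.21860.
ΣO = 2.96020; factor = 8/ΣO = 2.70252.
Al apfu = 0.37072 × 2.70252 = 1.002.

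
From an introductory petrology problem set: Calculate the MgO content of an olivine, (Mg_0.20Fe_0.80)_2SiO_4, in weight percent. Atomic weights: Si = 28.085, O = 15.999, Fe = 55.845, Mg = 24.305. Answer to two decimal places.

8.43 wt%

M((Mg_0.20Fe_0.80)_2SiO_4) = 191.155 g/mol; M(MgO) = 40.304 g/mol.
Moles MgO per formula unit = 0.40 Mg ÷ 1 = 0.4000.
MgO fraction = (0.4000 × 40.304) / 191.155 = 16.122/191.155 = 0.0843.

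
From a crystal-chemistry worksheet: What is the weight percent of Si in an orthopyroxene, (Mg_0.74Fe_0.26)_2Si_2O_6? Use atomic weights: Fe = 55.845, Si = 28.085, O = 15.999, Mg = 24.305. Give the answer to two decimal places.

Molar mass of (Mg_0.74Fe_0.26)_2Si_2O_6: 1.48*24.305 + 0.52*55.845 + 2*28.085 + 6*15.999 = 217.175 g/mol.
Mass of Si per formula unit: 2 × 28.085 = 56.170 g.
Weight fraction Si = 56.170 / 217.175 = 0.2586.

25.86 wt%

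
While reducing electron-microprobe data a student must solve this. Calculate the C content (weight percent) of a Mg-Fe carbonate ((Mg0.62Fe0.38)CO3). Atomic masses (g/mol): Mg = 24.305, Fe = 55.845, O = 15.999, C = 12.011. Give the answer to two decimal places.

12.47 weight percent

M((Mg0.62Fe0.38)CO3) = 96.298 g/mol.
C contributes 1 × 12.011 = 12.011 g per mole.
12.011/96.298 = 0.1247 → 12.47%.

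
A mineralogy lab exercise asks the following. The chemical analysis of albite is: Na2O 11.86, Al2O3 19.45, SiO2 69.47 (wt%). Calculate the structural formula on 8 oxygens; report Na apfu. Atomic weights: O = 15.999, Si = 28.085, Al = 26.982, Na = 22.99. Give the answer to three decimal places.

Na2O: 11.86/61.979 = 0.19136 mol → 0.38272 mol Na, 0.19136 mol O.
Al2O3: 19.45/101.961 = 0.19076 mol → 0.38152 mol Al, 0.57228 mol O.
SiO2: 69.47/60.083 = 1.15623 mol → 1.15623 mol Si, 2.31246 mol O.
Total oxygen = 3.07610 mol. Normalization factor = 8/3.07610 = 2.60070.
Na per 8 O = 0.38272 × 2.60070 = 0.995.

0.995 Na apfu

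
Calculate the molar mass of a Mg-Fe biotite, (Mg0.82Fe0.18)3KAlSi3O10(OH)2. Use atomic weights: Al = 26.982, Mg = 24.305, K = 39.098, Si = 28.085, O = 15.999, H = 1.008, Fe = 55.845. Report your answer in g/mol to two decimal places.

The formula mass is the sum 2.46×24.305 + 0.54×55.845 + 1×39.098 + 1×26.982 + 3×28.085 + 12×15.999 + 2×1.008.

434.29 g/mol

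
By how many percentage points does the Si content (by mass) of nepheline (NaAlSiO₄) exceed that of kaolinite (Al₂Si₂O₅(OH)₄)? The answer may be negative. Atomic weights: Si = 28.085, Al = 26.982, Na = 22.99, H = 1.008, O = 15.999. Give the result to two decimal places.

First mineral: 28.085 g Si in 142.053 g formula = 19.77 wt% Si.
Second mineral: 56.170 g Si in 258.157 g formula = 21.76 wt% Si.
19.77% − 21.76% gives a difference of -1.99 percentage points.

-1.99 percentage points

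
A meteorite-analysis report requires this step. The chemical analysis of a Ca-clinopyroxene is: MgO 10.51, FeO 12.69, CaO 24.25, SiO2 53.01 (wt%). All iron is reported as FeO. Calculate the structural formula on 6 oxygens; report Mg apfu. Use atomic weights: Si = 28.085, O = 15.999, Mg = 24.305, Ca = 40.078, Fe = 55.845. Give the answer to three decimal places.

0.594 Mg apfu

MgO: 10.51/40.304 = 0.26077 mol → 0.26077 mol Mg, 0.26077 mol O.
FeO: 12.69/71.844 = 0.17663 mol → 0.17663 mol Fe, 0.17663 mol O.
CaO: 24.25/56.077 = 0.43244 mol → 0.43244 mol Ca, 0.43244 mol O.
SiO2: 53.01/60.083 = 0.88228 mol → 0.88228 mol Si, 1.76456 mol O.
Total oxygen = 2.63440 mol. Normalization factor = 6/2.63440 = 2.27756.
Mg per 6 O = 0.26077 × 2.27756 = 0.594.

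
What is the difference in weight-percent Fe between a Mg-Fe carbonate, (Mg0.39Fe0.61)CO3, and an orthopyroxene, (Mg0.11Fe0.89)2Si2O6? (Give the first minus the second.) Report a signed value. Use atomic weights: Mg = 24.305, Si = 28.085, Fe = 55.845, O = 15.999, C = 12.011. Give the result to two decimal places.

-5.79 percentage points

M((Mg0.39Fe0.61)CO3) = 103.552 g/mol, so wt% Fe = 34.065/103.552 × 100 = 32.90%.
M((Mg0.11Fe0.89)2Si2O6) = 256.915 g/mol, so wt% Fe = 99.404/256.915 × 100 = 38.69%.
32.90 − 38.69 = -5.79 pp.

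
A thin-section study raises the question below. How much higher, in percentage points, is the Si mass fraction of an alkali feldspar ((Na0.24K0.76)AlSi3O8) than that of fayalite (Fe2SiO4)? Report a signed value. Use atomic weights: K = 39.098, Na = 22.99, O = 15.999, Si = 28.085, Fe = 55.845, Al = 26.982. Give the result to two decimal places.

Si in (Na0.24K0.76)AlSi3O8: molar mass 274.461 g/mol; 3×28.085 = 84.255 g → 30.70 wt%.
Si in Fe2SiO4: molar mass 203.771 g/mol; 1×28.085 = 28.085 g → 13.78 wt%.
Difference = 30.70 − 13.78 = 16.92 percentage points.

16.92 percentage points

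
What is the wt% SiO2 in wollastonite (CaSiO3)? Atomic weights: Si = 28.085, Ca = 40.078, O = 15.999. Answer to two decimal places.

51.72 wt%

M(CaSiO3) = 116.160 g/mol; M(SiO2) = 60.083 g/mol.
Moles SiO2 per formula unit = 1 Si ÷ 1 = 1.0000.
SiO2 fraction = (1.0000 × 60.083) / 116.160 = 60.083/116.160 = 0.5172.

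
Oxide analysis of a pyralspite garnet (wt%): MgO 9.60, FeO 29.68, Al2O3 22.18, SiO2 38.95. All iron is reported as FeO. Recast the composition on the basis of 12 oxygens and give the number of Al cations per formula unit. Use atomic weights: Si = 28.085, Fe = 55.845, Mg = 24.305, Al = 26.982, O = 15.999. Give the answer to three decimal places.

MgO: 9.60/40.304 = 0.23819 mol → 0.23819 mol Mg, 0.23819 mol O.
FeO: 29.68/71.844 = 0.41312 mol → 0.41312 mol Fe, 0.41312 mol O.
Al2O3: 22.18/101.961 = 0.21753 mol → 0.43506 mol Al, 0.65259 mol O.
SiO2: 38.95/60.083 = 0.64827 mol → 0.64827 mol Si, 1.29654 mol O.
Total oxygen = 2.60044 mol. Normalization factor = 12/2.60044 = 4.61460.
Al per 12 O = 0.43506 × 4.61460 = 2.008.

2.008 Al apfu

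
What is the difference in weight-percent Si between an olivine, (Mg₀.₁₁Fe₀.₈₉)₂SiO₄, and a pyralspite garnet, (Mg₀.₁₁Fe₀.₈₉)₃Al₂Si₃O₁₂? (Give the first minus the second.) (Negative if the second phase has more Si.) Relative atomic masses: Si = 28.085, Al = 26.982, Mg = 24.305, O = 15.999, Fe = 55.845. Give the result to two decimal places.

-3.02 percentage points

Si in (Mg₀.₁₁Fe₀.₈₉)₂SiO₄: molar mass 196.832 g/mol; 1×28.085 = 28.085 g → 14.27 wt%.
Si in (Mg₀.₁₁Fe₀.₈₉)₃Al₂Si₃O₁₂: molar mass 487.334 g/mol; 3×28.085 = 84.255 g → 17.29 wt%.
Difference = 14.27 − 17.29 = -3.02 percentage points.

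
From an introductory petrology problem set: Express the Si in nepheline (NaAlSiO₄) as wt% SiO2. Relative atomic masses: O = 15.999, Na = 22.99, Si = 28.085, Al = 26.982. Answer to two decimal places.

Formula mass = 142.053 g/mol.
1 Si → 1.0000 mol SiO2 per formula unit; M(SiO2) = 60.083, so SiO2 mass = 60.083 g.
60.083/142.053 × 100 = 42.30 wt%.

42.30 wt%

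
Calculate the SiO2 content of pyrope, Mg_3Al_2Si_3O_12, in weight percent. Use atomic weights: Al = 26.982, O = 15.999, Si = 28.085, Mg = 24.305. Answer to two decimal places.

M(Mg_3Al_2Si_3O_12) = 403.122 g/mol; M(SiO2) = 60.083 g/mol.
Moles SiO2 per formula unit = 3 Si ÷ 1 = 3.0000.
SiO2 fraction = (3.0000 × 60.083) / 403.122 = 180.249/403.122 = 0.4471.

44.71 wt%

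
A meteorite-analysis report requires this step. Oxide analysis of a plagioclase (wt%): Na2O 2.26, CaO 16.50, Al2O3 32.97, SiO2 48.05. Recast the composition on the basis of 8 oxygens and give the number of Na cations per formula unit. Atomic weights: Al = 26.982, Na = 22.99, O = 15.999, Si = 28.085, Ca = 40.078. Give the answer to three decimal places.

0.201 Na apfu

Na2O: 2.26/61.979 = 0.03646 mol → 0.07292 mol Na, 0.03646 mol O.
CaO: 16.50/56.077 = 0.29424 mol → 0.29424 mol Ca, 0.29424 mol O.
Al2O3: 32.97/101.961 = 0.32336 mol → 0.64672 mol Al, 0.97008 mol O.
SiO2: 48.05/60.083 = 0.79973 mol → 0.79973 mol Si, 1.59946 mol O.
Total oxygen = 2.90024 mol. Normalization factor = 8/2.90024 = 2.75839.
Na per 8 O = 0.07292 × 2.75839 = 0.201.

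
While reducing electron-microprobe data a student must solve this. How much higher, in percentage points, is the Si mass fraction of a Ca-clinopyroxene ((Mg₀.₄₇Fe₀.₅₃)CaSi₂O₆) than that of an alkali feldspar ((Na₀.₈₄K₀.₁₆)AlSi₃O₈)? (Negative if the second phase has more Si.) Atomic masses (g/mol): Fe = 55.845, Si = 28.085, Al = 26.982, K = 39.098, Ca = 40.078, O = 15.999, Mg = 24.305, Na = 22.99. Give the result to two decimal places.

Si in (Mg₀.₄₇Fe₀.₅₃)CaSi₂O₆: molar mass 233.263 g/mol; 2×28.085 = 56.170 g → 24.08 wt%.
Si in (Na₀.₈₄K₀.₁₆)AlSi₃O₈: molar mass 264.796 g/mol; 3×28.085 = 84.255 g → 31.82 wt%.
Difference = 24.08 − 31.82 = -7.74 percentage points.

-7.74 percentage points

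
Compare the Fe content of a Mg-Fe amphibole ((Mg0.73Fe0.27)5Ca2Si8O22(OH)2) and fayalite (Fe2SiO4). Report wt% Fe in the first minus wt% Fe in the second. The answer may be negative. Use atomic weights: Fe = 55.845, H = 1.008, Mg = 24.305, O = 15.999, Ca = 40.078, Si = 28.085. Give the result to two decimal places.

-45.99 percentage points

Fe in (Mg0.73Fe0.27)5Ca2Si8O22(OH)2: molar mass 854.932 g/mol; 1.35×55.845 = 75.391 g → 8.82 wt%.
Fe in Fe2SiO4: molar mass 203.771 g/mol; 2×55.845 = 111.690 g → 54.81 wt%.
Difference = 8.82 − 54.81 = -45.99 percentage points.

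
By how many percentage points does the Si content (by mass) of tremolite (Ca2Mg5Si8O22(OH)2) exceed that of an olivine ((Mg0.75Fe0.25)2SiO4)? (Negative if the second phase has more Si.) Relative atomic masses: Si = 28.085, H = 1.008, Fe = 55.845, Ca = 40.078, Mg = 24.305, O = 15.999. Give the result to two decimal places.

M(Ca2Mg5Si8O22(OH)2) = 812.353 g/mol, so wt% Si = 224.680/812.353 × 100 = 27.66%.
M((Mg0.75Fe0.25)2SiO4) = 156.461 g/mol, so wt% Si = 28.085/156.461 × 100 = 17.95%.
27.66 − 17.95 = 9.71 pp.

9.71 percentage points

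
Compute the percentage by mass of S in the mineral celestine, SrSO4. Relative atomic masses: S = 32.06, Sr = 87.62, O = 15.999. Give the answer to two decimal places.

Molar mass of SrSO4: 1×87.62 + 1×32.06 + 4×15.999 = 183.676 g/mol.
Mass of S per formula unit: 1 × 32.06 = 32.060 g.
Weight fraction S = 32.060 / 183.676 = 0.1745.

17.45 wt%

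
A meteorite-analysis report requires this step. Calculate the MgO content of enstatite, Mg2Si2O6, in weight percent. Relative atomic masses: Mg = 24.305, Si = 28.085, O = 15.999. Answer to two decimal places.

40.15 wt%

Molar mass of Mg2Si2O6 = 2·24.305 + 2·28.085 + 6·15.999 = 200.774 g/mol.
Each formula unit contains 2 Mg, equivalent to 2/1 = 2.0000 mol MgO.
M(MgO) = 1×24.305 + 1×15.999 = 40.304 g/mol.
Mass of MgO per formula unit = 2.0000 × 40.304 = 80.608 g.
MgO wt% = 80.608 / 200.774 × 100 = 40.15%.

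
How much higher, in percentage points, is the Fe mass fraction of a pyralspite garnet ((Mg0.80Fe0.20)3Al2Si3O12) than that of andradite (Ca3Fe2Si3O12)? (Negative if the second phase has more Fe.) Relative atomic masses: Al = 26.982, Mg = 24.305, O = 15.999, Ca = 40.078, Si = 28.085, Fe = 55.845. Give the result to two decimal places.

Fe in (Mg0.80Fe0.20)3Al2Si3O12: molar mass 422.046 g/mol; 0.60×55.845 = 33.507 g → 7.94 wt%.
Fe in Ca3Fe2Si3O12: molar mass 508.167 g/mol; 2×55.845 = 111.690 g → 21.98 wt%.
Difference = 7.94 − 21.98 = -14.04 percentage points.

-14.04 percentage points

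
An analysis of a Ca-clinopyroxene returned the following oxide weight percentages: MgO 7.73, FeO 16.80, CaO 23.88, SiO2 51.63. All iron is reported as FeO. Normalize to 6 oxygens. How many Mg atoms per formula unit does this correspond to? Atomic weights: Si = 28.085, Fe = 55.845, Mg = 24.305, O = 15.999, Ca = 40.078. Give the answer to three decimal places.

0.448 Mg apfu

MgO (M=40.304): mol = 0.19179; Mg = 0.19179, O = 0.19179.
FeO (M=71.844): mol = 0.23384; Fe = 0.23384, O = 0.23384.
CaO (M=56.077): mol = 0.42584; Ca = 0.42584, O = 0.42584.
SiO2 (M=60.083): mol = 0.85931; Si = 0.85931, O = 1.71862.
ΣO = 2.57009; factor = 6/ΣO = 2.33455.
Mg apfu = 0.19179 × 2.33455 = 0.448.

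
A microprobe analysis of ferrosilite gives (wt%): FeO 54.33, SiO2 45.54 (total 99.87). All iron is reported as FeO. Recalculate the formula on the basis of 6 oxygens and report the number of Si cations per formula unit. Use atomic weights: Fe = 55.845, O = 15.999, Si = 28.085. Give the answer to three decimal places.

2.002 Si apfu

FeO: 54.33/71.844 = 0.75622 mol → 0.75622 mol Fe, 0.75622 mol O.
SiO2: 45.54/60.083 = 0.75795 mol → 0.75795 mol Si, 1.51590 mol O.
Total oxygen = 2.27212 mol. Normalization factor = 6/2.27212 = 2.64071.
Si per 6 O = 0.75795 × 2.64071 = 2.002.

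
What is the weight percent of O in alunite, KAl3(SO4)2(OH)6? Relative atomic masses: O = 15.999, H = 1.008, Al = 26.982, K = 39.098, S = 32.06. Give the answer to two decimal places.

54.08 mass %

M(KAl3(SO4)2(OH)6) = 414.198 g/mol.
O contributes 14 × 15.999 = 223.986 g per mole.
223.986/414.198 = 0.5408 → 54.08%.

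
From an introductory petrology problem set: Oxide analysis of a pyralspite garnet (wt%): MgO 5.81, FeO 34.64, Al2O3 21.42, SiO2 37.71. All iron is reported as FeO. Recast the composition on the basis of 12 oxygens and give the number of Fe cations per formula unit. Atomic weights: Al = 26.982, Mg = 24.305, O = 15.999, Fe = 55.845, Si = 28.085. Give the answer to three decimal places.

MgO (M=40.304): mol = 0.14415; Mg = 0.14415, O = 0.14415.
FeO (M=71.844): mol = 0.48216; Fe = 0.48216, O = 0.48216.
Al2O3 (M=101.961): mol = 0.21008; Al = 0.42016, O = 0.63024.
SiO2 (M=60.083): mol = 0.62763; Si = 0.62763, O = 1.25526.
ΣO = 2.51181; factor = 12/ΣO = 4.77743.
Fe apfu = 0.48216 × 4.77743 = 2.303.

2.303 Fe apfu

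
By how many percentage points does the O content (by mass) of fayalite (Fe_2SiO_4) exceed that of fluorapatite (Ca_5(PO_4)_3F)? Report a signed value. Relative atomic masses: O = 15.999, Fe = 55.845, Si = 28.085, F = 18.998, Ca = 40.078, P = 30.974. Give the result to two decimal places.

O in Fe_2SiO_4: molar mass 203.771 g/mol; 4×15.999 = 63.996 g → 31.41 wt%.
O in Ca_5(PO_4)_3F: molar mass 504.298 g/mol; 12×15.999 = 191.988 g → 38.07 wt%.
Difference = 31.41 − 38.07 = -6.66 percentage points.

-6.66 percentage points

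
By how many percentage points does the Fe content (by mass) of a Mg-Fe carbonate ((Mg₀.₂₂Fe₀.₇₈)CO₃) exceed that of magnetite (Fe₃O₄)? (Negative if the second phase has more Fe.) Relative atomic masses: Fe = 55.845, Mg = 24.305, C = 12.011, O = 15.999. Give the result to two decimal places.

-32.37 percentage points

First mineral: 43.559 g Fe in 108.914 g formula = 39.99 wt% Fe.
Second mineral: 167.535 g Fe in 231.531 g formula = 72.36 wt% Fe.
39.99% − 72.36% gives a difference of -32.37 percentage points.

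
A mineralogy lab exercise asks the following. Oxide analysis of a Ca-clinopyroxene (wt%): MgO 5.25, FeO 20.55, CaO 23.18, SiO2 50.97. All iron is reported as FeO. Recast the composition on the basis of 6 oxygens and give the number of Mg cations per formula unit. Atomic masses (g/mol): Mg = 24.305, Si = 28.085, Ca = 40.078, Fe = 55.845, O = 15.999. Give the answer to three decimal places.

0.309 Mg apfu

5.25 wt% MgO ÷ 40.304 g/mol = 0.13026 mol, giving 0.13026 Mg and 0.13026 O.
20.55 wt% FeO ÷ 71.844 g/mol = 0.28604 mol, giving 0.28604 Fe and 0.28604 O.
23.18 wt% CaO ÷ 56.077 g/mol = 0.41336 mol, giving 0.41336 Ca and 0.41336 O.
50.97 wt% SiO2 ÷ 60.083 g/mol = 0.84833 mol, giving 0.84833 Si and 1.69666 O.
Oxygen sums to 2.52632; scaling by 6/2.52632 = 2.37500 puts the formula on 6 O.
Mg: 0.13026 × 2.37500 = 0.309 atoms per formula unit.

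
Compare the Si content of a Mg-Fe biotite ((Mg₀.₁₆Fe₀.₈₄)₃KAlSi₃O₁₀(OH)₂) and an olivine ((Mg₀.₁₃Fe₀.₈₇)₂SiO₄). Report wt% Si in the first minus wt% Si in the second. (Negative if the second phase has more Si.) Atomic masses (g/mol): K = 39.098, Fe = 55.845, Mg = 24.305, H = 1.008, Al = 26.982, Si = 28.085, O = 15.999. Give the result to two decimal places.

2.60 percentage points

M((Mg₀.₁₆Fe₀.₈₄)₃KAlSi₃O₁₀(OH)₂) = 496.735 g/mol, so wt% Si = 84.255/496.735 × 100 = 16.96%.
M((Mg₀.₁₃Fe₀.₈₇)₂SiO₄) = 195.571 g/mol, so wt% Si = 28.085/195.571 × 100 = 14.36%.
16.96 − 14.36 = 2.60 pp.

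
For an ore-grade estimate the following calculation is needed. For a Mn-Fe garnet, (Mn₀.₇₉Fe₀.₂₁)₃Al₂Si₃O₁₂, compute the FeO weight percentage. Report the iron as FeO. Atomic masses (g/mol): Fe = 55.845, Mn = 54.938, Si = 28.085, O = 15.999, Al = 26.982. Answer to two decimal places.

9.13 wt%

Formula mass = 495.592 g/mol.
0.63 Fe → 0.6300 mol FeO per formula unit; M(FeO) = 71.844, so FeO mass = 45.262 g.
45.262/495.592 × 100 = 9.13 wt%.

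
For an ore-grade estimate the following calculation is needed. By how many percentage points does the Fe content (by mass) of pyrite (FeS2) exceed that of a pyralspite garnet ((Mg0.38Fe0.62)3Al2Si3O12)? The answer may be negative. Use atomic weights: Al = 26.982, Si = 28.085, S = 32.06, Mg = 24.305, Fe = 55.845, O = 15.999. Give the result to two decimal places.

24.06 percentage points

First mineral: 55.845 g Fe in 119.965 g formula = 46.55 wt% Fe.
Second mineral: 103.872 g Fe in 461.786 g formula = 22.49 wt% Fe.
46.55% − 22.49% gives a difference of 24.06 percentage points.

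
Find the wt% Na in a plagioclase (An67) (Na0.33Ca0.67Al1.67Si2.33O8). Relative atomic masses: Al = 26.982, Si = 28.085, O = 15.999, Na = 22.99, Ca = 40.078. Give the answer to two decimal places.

Formula mass = 0.33·22.99 + 0.67·40.078 + 1.67·26.982 + 2.33·28.085 + 8·15.999 = 272.929 g/mol, of which 7.587 g is Na.
So Na makes up 7.587/272.929 = 0.0278 of the mass, i.e. 2.78%.

2.78 weight percent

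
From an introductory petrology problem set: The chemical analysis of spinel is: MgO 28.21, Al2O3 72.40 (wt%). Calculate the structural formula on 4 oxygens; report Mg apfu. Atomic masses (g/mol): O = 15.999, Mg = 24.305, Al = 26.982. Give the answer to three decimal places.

0.989 Mg apfu

MgO: 28.21/40.304 = 0.69993 mol → 0.69993 mol Mg, 0.69993 mol O.
Al2O3: 72.40/101.961 = 0.71008 mol → 1.42016 mol Al, 2.13024 mol O.
Total oxygen = 2.83017 mol. Normalization factor = 4/2.83017 = 1.41334.
Mg per 4 O = 0.69993 × 1.41334 = 0.989.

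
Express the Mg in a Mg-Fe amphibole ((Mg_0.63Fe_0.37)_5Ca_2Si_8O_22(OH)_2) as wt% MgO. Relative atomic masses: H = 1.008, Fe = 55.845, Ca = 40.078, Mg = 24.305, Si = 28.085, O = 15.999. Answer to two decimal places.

14.58 wt%

M((Mg_0.63Fe_0.37)_5Ca_2Si_8O_22(OH)_2) = 870.702 g/mol; M(MgO) = 40.304 g/mol.
Moles MgO per formula unit = 3.15 Mg ÷ 1 = 3.1500.
MgO fraction = (3.1500 × 40.304) / 870.702 = 126.958/870.702 = 0.1458.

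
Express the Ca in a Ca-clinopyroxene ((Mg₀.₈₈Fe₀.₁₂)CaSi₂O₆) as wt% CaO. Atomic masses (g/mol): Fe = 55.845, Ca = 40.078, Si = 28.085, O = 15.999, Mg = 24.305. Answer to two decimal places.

25.45 wt%

Molar mass of (Mg₀.₈₈Fe₀.₁₂)CaSi₂O₆ = 0.88·24.305 + 0.12·55.845 + 1·40.078 + 2·28.085 + 6·15.999 = 220.332 g/mol.
Each formula unit contains 1 Ca, equivalent to 1/1 = 1.0000 mol CaO.
M(CaO) = 1×40.078 + 1×15.999 = 56.077 g/mol.
Mass of CaO per formula unit = 1.0000 × 56.077 = 56.077 g.
CaO wt% = 56.077 / 220.332 × 100 = 25.45%.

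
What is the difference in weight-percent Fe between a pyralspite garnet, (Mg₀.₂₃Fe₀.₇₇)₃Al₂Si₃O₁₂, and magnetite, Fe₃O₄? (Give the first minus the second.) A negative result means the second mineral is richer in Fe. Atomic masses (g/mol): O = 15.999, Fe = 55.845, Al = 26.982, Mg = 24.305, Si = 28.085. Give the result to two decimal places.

Fe in (Mg₀.₂₃Fe₀.₇₇)₃Al₂Si₃O₁₂: molar mass 475.979 g/mol; 2.31×55.845 = 129.002 g → 27.10 wt%.
Fe in Fe₃O₄: molar mass 231.531 g/mol; 3×55.845 = 167.535 g → 72.36 wt%.
Difference = 27.10 − 72.36 = -45.26 percentage points.

-45.26 percentage points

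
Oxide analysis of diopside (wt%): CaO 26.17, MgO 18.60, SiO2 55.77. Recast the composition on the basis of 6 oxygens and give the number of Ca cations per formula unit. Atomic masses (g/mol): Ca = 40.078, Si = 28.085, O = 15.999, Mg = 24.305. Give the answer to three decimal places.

1.006 Ca apfu

CaO: 26.17/56.077 = 0.46668 mol → 0.46668 mol Ca, 0.46668 mol O.
MgO: 18.60/40.304 = 0.46149 mol → 0.46149 mol Mg, 0.46149 mol O.
SiO2: 55.77/60.083 = 0.92822 mol → 0.92822 mol Si, 1.85644 mol O.
Total oxygen = 2.78461 mol. Normalization factor = 6/2.78461 = 2.15470.
Ca per 6 O = 0.46668 × 2.15470 = 1.006.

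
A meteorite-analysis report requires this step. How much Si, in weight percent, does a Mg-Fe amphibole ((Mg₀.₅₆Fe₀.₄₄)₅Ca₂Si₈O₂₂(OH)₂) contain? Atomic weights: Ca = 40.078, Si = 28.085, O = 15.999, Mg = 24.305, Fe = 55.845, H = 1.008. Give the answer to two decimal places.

25.48 weight percent

Molar mass of (Mg₀.₅₆Fe₀.₄₄)₅Ca₂Si₈O₂₂(OH)₂: 2.80×24.305 + 2.20×55.845 + 2×40.078 + 8×28.085 + 24×15.999 + 2×1.008 = 881.741 g/mol.
Mass of Si per formula unit: 8 × 28.085 = 224.680 g.
Weight fraction Si = 224.680 / 881.741 = 0.2548.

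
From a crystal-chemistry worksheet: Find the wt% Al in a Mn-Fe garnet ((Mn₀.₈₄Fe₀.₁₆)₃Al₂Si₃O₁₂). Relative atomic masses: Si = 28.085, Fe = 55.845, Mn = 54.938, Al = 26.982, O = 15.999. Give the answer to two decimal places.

Molar mass of (Mn₀.₈₄Fe₀.₁₆)₃Al₂Si₃O₁₂: 2.52×54.938 + 0.48×55.845 + 2×26.982 + 3×28.085 + 12×15.999 = 495.456 g/mol.
Mass of Al per formula unit: 2 × 26.982 = 53.964 g.
Weight fraction Al = 53.964 / 495.456 = 0.1089.

10.89 weight percent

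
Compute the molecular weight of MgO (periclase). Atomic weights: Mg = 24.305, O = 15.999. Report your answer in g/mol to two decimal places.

Mg: 1 × 24.305 = 24.3050
O: 1 × 15.999 = 15.9990
Summing the contributions gives the formula mass.

40.30 g/mol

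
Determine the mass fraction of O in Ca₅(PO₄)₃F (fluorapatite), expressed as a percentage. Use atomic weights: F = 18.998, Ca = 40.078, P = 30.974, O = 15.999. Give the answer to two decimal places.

Molar mass of Ca₅(PO₄)₃F: 5×40.078 + 3×30.974 + 12×15.999 + 1×18.998 = 504.298 g/mol.
Mass of O per formula unit: 12 × 15.999 = 191.988 g.
Weight fraction O = 191.988 / 504.298 = 0.3807.

38.07 wt%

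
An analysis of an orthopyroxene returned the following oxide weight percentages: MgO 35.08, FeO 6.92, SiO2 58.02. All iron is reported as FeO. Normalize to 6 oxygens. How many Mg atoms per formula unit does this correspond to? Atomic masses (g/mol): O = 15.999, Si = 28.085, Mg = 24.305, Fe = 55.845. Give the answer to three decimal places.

MgO (M=40.304): mol = 0.87039; Mg = 0.87039, O = 0.87039.
FeO (M=71.844): mol = 0.09632; Fe = 0.09632, O = 0.09632.
SiO2 (M=60.083): mol = 0.96566; Si = 0.96566, O = 1.93132.
ΣO = 2.89803; factor = 6/ΣO = 2.07037.
Mg apfu = 0.87039 × 2.07037 = 1.802.

1.802 Mg apfu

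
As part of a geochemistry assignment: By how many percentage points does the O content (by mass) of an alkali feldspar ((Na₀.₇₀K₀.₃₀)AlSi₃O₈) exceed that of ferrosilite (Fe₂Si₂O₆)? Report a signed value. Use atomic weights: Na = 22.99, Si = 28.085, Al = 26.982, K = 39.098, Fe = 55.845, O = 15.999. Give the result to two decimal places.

O in (Na₀.₇₀K₀.₃₀)AlSi₃O₈: molar mass 267.051 g/mol; 8×15.999 = 127.992 g → 47.93 wt%.
O in Fe₂Si₂O₆: molar mass 263.854 g/mol; 6×15.999 = 95.994 g → 36.38 wt%.
Difference = 47.93 − 36.38 = 11.55 percentage points.

11.55 percentage points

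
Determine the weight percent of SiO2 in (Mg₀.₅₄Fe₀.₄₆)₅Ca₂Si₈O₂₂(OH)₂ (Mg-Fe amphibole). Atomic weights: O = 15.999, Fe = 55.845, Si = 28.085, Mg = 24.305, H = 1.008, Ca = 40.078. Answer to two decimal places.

M((Mg₀.₅₄Fe₀.₄₆)₅Ca₂Si₈O₂₂(OH)₂) = 884.895 g/mol; M(SiO2) = 60.083 g/mol.
Moles SiO2 per formula unit = 8 Si ÷ 1 = 8.0000.
SiO2 fraction = (8.0000 × 60.083) / 884.895 = 480.664/884.895 = 0.5432.

54.32 wt%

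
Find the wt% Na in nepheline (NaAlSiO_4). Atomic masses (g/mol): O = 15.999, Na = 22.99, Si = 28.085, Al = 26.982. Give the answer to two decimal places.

Formula mass = 1·22.99 + 1·26.982 + 1·28.085 + 4·15.999 = 142.053 g/mol, of which 22.990 g is Na.
So Na makes up 22.990/142.053 = 0.1618 of the mass, i.e. 16.18%.

16.18 wt%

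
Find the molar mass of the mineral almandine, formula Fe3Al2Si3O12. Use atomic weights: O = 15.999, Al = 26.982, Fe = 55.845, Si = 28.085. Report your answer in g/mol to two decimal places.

497.74 g/mol

Fe: 3 × 55.845 = 167.5350
Al: 2 × 26.982 = 53.9640
Si: 3 × 28.085 = 84.2550
O: 12 × 15.999 = 191.9880
Summing the contributions gives the formula mass.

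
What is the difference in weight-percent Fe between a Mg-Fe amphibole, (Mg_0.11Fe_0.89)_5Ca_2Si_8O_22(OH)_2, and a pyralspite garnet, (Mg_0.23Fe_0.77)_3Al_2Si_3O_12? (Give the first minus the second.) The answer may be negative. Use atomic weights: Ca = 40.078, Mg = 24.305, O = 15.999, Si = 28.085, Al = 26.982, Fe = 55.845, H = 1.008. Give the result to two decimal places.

-1.02 percentage points

First mineral: 248.510 g Fe in 952.706 g formula = 26.08 wt% Fe.
Second mineral: 129.002 g Fe in 475.979 g formula = 27.10 wt% Fe.
26.08% − 27.10% gives a difference of -1.02 percentage points.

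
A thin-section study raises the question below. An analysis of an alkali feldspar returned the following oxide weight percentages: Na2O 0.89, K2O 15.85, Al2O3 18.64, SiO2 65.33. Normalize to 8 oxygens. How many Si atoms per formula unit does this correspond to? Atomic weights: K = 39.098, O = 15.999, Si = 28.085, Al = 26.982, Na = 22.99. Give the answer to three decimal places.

2.994 Si apfu

0.89 wt% Na2O ÷ 61.979 g/mol = 0.01436 mol, giving 0.02872 Na and 0.01436 O.
15.85 wt% K2O ÷ 94.195 g/mol = 0.16827 mol, giving 0.33654 K and 0.16827 O.
18.64 wt% Al2O3 ÷ 101.961 g/mol = 0.18281 mol, giving 0.36562 Al and 0.54843 O.
65.33 wt% SiO2 ÷ 60.083 g/mol = 1.08733 mol, giving 1.08733 Si and 2.17466 O.
Oxygen sums to 2.90572; scaling by 8/2.90572 = 2.75319 puts the formula on 8 O.
Si: 1.08733 × 2.75319 = 2.994 atoms per formula unit.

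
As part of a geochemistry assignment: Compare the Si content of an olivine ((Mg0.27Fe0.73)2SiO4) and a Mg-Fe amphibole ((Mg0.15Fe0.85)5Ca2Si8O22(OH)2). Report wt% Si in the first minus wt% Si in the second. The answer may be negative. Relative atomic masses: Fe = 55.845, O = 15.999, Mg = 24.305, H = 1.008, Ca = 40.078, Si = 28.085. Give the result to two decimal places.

-8.70 percentage points

Si in (Mg0.27Fe0.73)2SiO4: molar mass 186.739 g/mol; 1×28.085 = 28.085 g → 15.04 wt%.
Si in (Mg0.15Fe0.85)5Ca2Si8O22(OH)2: molar mass 946.398 g/mol; 8×28.085 = 224.680 g → 23.74 wt%.
Difference = 15.04 − 23.74 = -8.70 percentage points.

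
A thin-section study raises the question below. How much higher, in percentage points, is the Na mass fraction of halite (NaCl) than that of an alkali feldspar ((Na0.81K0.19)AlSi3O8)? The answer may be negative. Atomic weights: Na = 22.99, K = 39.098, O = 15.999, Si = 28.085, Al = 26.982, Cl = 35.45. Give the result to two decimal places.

M(NaCl) = 58.440 g/mol, so wt% Na = 22.990/58.440 × 100 = 39.34%.
M((Na0.81K0.19)AlSi3O8) = 265.280 g/mol, so wt% Na = 18.622/265.280 × 100 = 7.02%.
39.34 − 7.02 = 32.32 pp.

32.32 percentage points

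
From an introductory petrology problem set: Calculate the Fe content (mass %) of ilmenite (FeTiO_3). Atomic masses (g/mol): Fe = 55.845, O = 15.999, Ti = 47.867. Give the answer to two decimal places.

M(FeTiO_3) = 151.709 g/mol.
Fe contributes 1 × 55.845 = 55.845 g per mole.
55.845/151.709 = 0.3681 → 36.81%.

36.81 mass %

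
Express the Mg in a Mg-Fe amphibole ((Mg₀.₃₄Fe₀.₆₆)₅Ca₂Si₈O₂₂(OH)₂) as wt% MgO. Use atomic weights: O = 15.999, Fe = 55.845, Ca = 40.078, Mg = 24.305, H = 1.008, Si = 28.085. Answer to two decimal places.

7.48 wt%

Molar mass of (Mg₀.₃₄Fe₀.₆₆)₅Ca₂Si₈O₂₂(OH)₂ = 1.70·24.305 + 3.30·55.845 + 2·40.078 + 8·28.085 + 24·15.999 + 2·1.008 = 916.435 g/mol.
Each formula unit contains 1.70 Mg, equivalent to 1.70/1 = 1.7000 mol MgO.
M(MgO) = 1×24.305 + 1×15.999 = 40.304 g/mol.
Mass of MgO per formula unit = 1.7000 × 40.304 = 68.517 g.
MgO wt% = 68.517 / 916.435 × 100 = 7.48%.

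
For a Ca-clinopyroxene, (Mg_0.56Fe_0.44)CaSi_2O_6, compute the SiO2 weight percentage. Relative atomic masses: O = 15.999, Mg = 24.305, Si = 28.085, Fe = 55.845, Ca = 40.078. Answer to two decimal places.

Formula mass = 230.425 g/mol.
2 Si → 2.0000 mol SiO2 per formula unit; M(SiO2) = 60.083, so SiO2 mass = 120.166 g.
120.166/230.425 × 100 = 52.15 wt%.

52.15 wt%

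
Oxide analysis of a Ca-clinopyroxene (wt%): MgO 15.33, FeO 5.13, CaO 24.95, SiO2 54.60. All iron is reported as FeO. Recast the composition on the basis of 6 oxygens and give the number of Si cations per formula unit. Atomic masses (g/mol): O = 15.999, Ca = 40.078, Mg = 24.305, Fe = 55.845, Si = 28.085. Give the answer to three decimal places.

2.009 Si apfu

MgO (M=40.304): mol = 0.38036; Mg = 0.38036, O = 0.38036.
FeO (M=71.844): mol = 0.07140; Fe = 0.07140, O = 0.07140.
CaO (M=56.077): mol = 0.44492; Ca = 0.44492, O = 0.44492.
SiO2 (M=60.083): mol = 0.90874; Si = 0.90874, O = 1.81748.
ΣO = 2.71416; factor = 6/ΣO = 2.21063.
Si apfu = 0.90874 × 2.21063 = 2.009.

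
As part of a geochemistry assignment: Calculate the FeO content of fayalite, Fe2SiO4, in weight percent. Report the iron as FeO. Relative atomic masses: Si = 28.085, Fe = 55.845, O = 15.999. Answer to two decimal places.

70.51 wt%

M(Fe2SiO4) = 203.771 g/mol; M(FeO) = 71.844 g/mol.
Moles FeO per formula unit = 2 Fe ÷ 1 = 2.0000.
FeO fraction = (2.0000 × 71.844) / 203.771 = 143.688/203.771 = 0.7051.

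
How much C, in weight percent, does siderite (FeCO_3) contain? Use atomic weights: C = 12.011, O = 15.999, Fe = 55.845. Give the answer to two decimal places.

10.37 weight percent

Formula mass = 1·55.845 + 1·12.011 + 3·15.999 = 115.853 g/mol, of which 12.011 g is C.
So C makes up 12.011/115.853 = 0.1037 of the mass, i.e. 10.37%.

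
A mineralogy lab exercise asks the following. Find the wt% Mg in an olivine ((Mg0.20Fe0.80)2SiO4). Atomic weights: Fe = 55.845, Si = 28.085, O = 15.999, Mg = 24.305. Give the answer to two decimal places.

5.09 weight percent

M((Mg0.20Fe0.80)2SiO4) = 191.155 g/mol.
Mg contributes 0.40 × 24.305 = 9.722 g per mole.
9.722/191.155 = 0.0509 → 5.09%.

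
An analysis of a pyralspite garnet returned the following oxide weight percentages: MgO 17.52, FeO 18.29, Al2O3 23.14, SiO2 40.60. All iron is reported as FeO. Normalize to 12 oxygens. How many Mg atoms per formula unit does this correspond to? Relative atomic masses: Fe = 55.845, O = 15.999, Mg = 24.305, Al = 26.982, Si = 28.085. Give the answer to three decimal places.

1.917 Mg apfu

17.52 wt% MgO ÷ 40.304 g/mol = 0.43470 mol, giving 0.43470 Mg and 0.43470 O.
18.29 wt% FeO ÷ 71.844 g/mol = 0.25458 mol, giving 0.25458 Fe and 0.25458 O.
23.14 wt% Al2O3 ÷ 101.961 g/mol = 0.22695 mol, giving 0.45390 Al and 0.68085 O.
40.60 wt% SiO2 ÷ 60.083 g/mol = 0.67573 mol, giving 0.67573 Si and 1.35146 O.
Oxygen sums to 2.72159; scaling by 12/2.72159 = 4.40919 puts the formula on 12 O.
Mg: 0.43470 × 4.40919 = 1.917 atoms per formula unit.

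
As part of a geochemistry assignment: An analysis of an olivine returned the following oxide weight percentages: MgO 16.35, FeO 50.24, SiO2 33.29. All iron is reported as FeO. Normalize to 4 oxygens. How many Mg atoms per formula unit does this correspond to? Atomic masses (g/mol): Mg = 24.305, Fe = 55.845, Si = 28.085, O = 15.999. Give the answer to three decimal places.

MgO (M=40.304): mol = 0.40567; Mg = 0.40567, O = 0.40567.
FeO (M=71.844): mol = 0.69929; Fe = 0.69929, O = 0.69929.
SiO2 (M=60.083): mol = 0.55407; Si = 0.55407, O = 1.10814.
ΣO = 2.21310; factor = 4/ΣO = 1.80742.
Mg apfu = 0.40567 × 1.80742 = 0.733.

0.733 Mg apfu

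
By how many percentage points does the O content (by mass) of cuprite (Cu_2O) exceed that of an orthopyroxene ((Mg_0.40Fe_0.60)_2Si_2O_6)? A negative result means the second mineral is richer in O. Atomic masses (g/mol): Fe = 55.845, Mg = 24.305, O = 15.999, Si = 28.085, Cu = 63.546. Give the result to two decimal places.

-29.05 percentage points

M(Cu_2O) = 143.091 g/mol, so wt% O = 15.999/143.091 × 100 = 11.18%.
M((Mg_0.40Fe_0.60)_2Si_2O_6) = 238.622 g/mol, so wt% O = 95.994/238.622 × 100 = 40.23%.
11.18 − 40.23 = -29.05 pp.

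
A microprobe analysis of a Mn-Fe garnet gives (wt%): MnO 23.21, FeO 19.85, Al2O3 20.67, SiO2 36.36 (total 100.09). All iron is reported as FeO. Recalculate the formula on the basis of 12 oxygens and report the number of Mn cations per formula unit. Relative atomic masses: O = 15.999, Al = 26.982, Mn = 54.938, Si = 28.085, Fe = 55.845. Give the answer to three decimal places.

1.621 Mn apfu

MnO (M=70.937): mol = 0.32719; Mn = 0.32719, O = 0.32719.
FeO (M=71.844): mol = 0.27629; Fe = 0.27629, O = 0.27629.
Al2O3 (M=101.961): mol = 0.20272; Al = 0.40544, O = 0.60816.
SiO2 (M=60.083): mol = 0.60516; Si = 0.60516, O = 1.21032.
ΣO = 2.42196; factor = 12/ΣO = 4.95466.
Mn apfu = 0.32719 × 4.95466 = 1.621.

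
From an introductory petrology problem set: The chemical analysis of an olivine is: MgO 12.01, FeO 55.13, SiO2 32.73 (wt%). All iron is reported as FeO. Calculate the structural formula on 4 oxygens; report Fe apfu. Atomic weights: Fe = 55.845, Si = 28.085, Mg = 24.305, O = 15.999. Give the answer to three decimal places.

MgO: 12.01/40.304 = 0.29799 mol → 0.29799 mol Mg, 0.29799 mol O.
FeO: 55.13/71.844 = 0.76736 mol → 0.76736 mol Fe, 0.76736 mol O.
SiO2: 32.73/60.083 = 0.54475 mol → 0.54475 mol Si, 1.08950 mol O.
Total oxygen = 2.15485 mol. Normalization factor = 4/2.15485 = 1.85628.
Fe per 4 O = 0.76736 × 1.85628 = 1.424.

1.424 Fe apfu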